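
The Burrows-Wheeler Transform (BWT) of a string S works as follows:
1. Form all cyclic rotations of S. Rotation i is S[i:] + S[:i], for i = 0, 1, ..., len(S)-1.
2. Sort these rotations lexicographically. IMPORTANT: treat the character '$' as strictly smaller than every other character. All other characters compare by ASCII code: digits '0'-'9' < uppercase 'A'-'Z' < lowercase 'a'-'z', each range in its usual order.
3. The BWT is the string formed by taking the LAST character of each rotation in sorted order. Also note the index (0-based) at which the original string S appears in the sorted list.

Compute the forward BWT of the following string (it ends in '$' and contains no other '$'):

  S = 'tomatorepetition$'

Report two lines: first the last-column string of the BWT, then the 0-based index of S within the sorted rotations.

Answer: nmrpttootiteoie$a
15

Derivation:
All 17 rotations (rotation i = S[i:]+S[:i]):
  rot[0] = tomatorepetition$
  rot[1] = omatorepetition$t
  rot[2] = matorepetition$to
  rot[3] = atorepetition$tom
  rot[4] = torepetition$toma
  rot[5] = orepetition$tomat
  rot[6] = repetition$tomato
  rot[7] = epetition$tomator
  rot[8] = petition$tomatore
  rot[9] = etition$tomatorep
  rot[10] = tition$tomatorepe
  rot[11] = ition$tomatorepet
  rot[12] = tion$tomatorepeti
  rot[13] = ion$tomatorepetit
  rot[14] = on$tomatorepetiti
  rot[15] = n$tomatorepetitio
  rot[16] = $tomatorepetition
Sorted (with $ < everything):
  sorted[0] = $tomatorepetition  (last char: 'n')
  sorted[1] = atorepetition$tom  (last char: 'm')
  sorted[2] = epetition$tomator  (last char: 'r')
  sorted[3] = etition$tomatorep  (last char: 'p')
  sorted[4] = ion$tomatorepetit  (last char: 't')
  sorted[5] = ition$tomatorepet  (last char: 't')
  sorted[6] = matorepetition$to  (last char: 'o')
  sorted[7] = n$tomatorepetitio  (last char: 'o')
  sorted[8] = omatorepetition$t  (last char: 't')
  sorted[9] = on$tomatorepetiti  (last char: 'i')
  sorted[10] = orepetition$tomat  (last char: 't')
  sorted[11] = petition$tomatore  (last char: 'e')
  sorted[12] = repetition$tomato  (last char: 'o')
  sorted[13] = tion$tomatorepeti  (last char: 'i')
  sorted[14] = tition$tomatorepe  (last char: 'e')
  sorted[15] = tomatorepetition$  (last char: '$')
  sorted[16] = torepetition$toma  (last char: 'a')
Last column: nmrpttootiteoie$a
Original string S is at sorted index 15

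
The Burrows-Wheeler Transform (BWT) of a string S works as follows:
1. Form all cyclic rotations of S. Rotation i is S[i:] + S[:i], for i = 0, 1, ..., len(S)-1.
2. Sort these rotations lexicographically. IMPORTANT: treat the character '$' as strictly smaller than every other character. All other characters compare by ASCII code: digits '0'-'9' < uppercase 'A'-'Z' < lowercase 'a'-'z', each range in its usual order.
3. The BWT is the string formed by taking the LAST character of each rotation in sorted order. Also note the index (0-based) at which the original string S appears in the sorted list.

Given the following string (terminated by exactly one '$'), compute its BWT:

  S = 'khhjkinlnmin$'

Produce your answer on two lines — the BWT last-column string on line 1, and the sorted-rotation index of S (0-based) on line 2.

All 13 rotations (rotation i = S[i:]+S[:i]):
  rot[0] = khhjkinlnmin$
  rot[1] = hhjkinlnmin$k
  rot[2] = hjkinlnmin$kh
  rot[3] = jkinlnmin$khh
  rot[4] = kinlnmin$khhj
  rot[5] = inlnmin$khhjk
  rot[6] = nlnmin$khhjki
  rot[7] = lnmin$khhjkin
  rot[8] = nmin$khhjkinl
  rot[9] = min$khhjkinln
  rot[10] = in$khhjkinlnm
  rot[11] = n$khhjkinlnmi
  rot[12] = $khhjkinlnmin
Sorted (with $ < everything):
  sorted[0] = $khhjkinlnmin  (last char: 'n')
  sorted[1] = hhjkinlnmin$k  (last char: 'k')
  sorted[2] = hjkinlnmin$kh  (last char: 'h')
  sorted[3] = in$khhjkinlnm  (last char: 'm')
  sorted[4] = inlnmin$khhjk  (last char: 'k')
  sorted[5] = jkinlnmin$khh  (last char: 'h')
  sorted[6] = khhjkinlnmin$  (last char: '$')
  sorted[7] = kinlnmin$khhj  (last char: 'j')
  sorted[8] = lnmin$khhjkin  (last char: 'n')
  sorted[9] = min$khhjkinln  (last char: 'n')
  sorted[10] = n$khhjkinlnmi  (last char: 'i')
  sorted[11] = nlnmin$khhjki  (last char: 'i')
  sorted[12] = nmin$khhjkinl  (last char: 'l')
Last column: nkhmkh$jnniil
Original string S is at sorted index 6

Answer: nkhmkh$jnniil
6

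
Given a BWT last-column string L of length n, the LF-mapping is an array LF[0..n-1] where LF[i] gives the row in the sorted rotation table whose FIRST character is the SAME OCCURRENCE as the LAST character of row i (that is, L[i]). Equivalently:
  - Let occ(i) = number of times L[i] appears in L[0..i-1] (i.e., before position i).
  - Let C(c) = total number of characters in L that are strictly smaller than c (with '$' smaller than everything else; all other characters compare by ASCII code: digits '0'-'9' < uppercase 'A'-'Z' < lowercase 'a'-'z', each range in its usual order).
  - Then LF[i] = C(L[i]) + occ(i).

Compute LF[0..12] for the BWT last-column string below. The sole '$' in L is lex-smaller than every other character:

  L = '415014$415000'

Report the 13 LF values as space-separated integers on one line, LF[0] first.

Answer: 8 5 11 1 6 9 0 10 7 12 2 3 4

Derivation:
Char counts: '$':1, '0':4, '1':3, '4':3, '5':2
C (first-col start): C('$')=0, C('0')=1, C('1')=5, C('4')=8, C('5')=11
L[0]='4': occ=0, LF[0]=C('4')+0=8+0=8
L[1]='1': occ=0, LF[1]=C('1')+0=5+0=5
L[2]='5': occ=0, LF[2]=C('5')+0=11+0=11
L[3]='0': occ=0, LF[3]=C('0')+0=1+0=1
L[4]='1': occ=1, LF[4]=C('1')+1=5+1=6
L[5]='4': occ=1, LF[5]=C('4')+1=8+1=9
L[6]='$': occ=0, LF[6]=C('$')+0=0+0=0
L[7]='4': occ=2, LF[7]=C('4')+2=8+2=10
L[8]='1': occ=2, LF[8]=C('1')+2=5+2=7
L[9]='5': occ=1, LF[9]=C('5')+1=11+1=12
L[10]='0': occ=1, LF[10]=C('0')+1=1+1=2
L[11]='0': occ=2, LF[11]=C('0')+2=1+2=3
L[12]='0': occ=3, LF[12]=C('0')+3=1+3=4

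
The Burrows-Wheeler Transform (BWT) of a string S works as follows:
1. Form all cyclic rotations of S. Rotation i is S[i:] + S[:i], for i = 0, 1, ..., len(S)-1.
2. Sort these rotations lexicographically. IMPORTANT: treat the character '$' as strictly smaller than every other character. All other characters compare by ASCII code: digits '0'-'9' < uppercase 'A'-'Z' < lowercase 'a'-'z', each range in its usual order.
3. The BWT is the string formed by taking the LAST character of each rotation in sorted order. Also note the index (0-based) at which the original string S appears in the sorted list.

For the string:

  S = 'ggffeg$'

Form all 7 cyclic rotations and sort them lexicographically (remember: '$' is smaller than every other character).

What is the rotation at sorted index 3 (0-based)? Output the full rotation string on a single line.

All 7 rotations (rotation i = S[i:]+S[:i]):
  rot[0] = ggffeg$
  rot[1] = gffeg$g
  rot[2] = ffeg$gg
  rot[3] = feg$ggf
  rot[4] = eg$ggff
  rot[5] = g$ggffe
  rot[6] = $ggffeg
Sorted (with $ < everything):
  sorted[0] = $ggffeg
  sorted[1] = eg$ggff
  sorted[2] = feg$ggf
  sorted[3] = ffeg$gg
  sorted[4] = g$ggffe
  sorted[5] = gffeg$g
  sorted[6] = ggffeg$
sorted[3] = ffeg$gg

Answer: ffeg$gg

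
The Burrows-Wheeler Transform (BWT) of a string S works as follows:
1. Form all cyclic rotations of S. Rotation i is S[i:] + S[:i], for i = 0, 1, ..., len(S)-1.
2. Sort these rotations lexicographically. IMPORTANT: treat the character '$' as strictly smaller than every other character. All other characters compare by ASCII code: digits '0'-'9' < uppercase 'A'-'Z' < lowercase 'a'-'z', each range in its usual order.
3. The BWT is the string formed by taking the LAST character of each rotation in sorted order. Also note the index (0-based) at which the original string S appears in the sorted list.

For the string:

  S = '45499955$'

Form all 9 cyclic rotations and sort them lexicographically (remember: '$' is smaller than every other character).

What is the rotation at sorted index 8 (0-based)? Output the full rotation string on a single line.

Answer: 99955$454

Derivation:
All 9 rotations (rotation i = S[i:]+S[:i]):
  rot[0] = 45499955$
  rot[1] = 5499955$4
  rot[2] = 499955$45
  rot[3] = 99955$454
  rot[4] = 9955$4549
  rot[5] = 955$45499
  rot[6] = 55$454999
  rot[7] = 5$4549995
  rot[8] = $45499955
Sorted (with $ < everything):
  sorted[0] = $45499955
  sorted[1] = 45499955$
  sorted[2] = 499955$45
  sorted[3] = 5$4549995
  sorted[4] = 5499955$4
  sorted[5] = 55$454999
  sorted[6] = 955$45499
  sorted[7] = 9955$4549
  sorted[8] = 99955$454
sorted[8] = 99955$454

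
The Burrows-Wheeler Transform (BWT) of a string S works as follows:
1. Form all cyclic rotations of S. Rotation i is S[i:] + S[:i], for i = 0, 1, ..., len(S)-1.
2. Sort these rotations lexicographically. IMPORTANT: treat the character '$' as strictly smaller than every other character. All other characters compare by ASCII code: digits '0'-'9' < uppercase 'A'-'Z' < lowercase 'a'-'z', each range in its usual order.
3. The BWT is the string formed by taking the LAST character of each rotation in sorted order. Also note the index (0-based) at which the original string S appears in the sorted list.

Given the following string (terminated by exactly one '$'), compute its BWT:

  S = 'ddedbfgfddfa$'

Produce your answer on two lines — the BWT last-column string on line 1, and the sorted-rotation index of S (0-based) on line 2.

Answer: afde$fddddgbf
4

Derivation:
All 13 rotations (rotation i = S[i:]+S[:i]):
  rot[0] = ddedbfgfddfa$
  rot[1] = dedbfgfddfa$d
  rot[2] = edbfgfddfa$dd
  rot[3] = dbfgfddfa$dde
  rot[4] = bfgfddfa$dded
  rot[5] = fgfddfa$ddedb
  rot[6] = gfddfa$ddedbf
  rot[7] = fddfa$ddedbfg
  rot[8] = ddfa$ddedbfgf
  rot[9] = dfa$ddedbfgfd
  rot[10] = fa$ddedbfgfdd
  rot[11] = a$ddedbfgfddf
  rot[12] = $ddedbfgfddfa
Sorted (with $ < everything):
  sorted[0] = $ddedbfgfddfa  (last char: 'a')
  sorted[1] = a$ddedbfgfddf  (last char: 'f')
  sorted[2] = bfgfddfa$dded  (last char: 'd')
  sorted[3] = dbfgfddfa$dde  (last char: 'e')
  sorted[4] = ddedbfgfddfa$  (last char: '$')
  sorted[5] = ddfa$ddedbfgf  (last char: 'f')
  sorted[6] = dedbfgfddfa$d  (last char: 'd')
  sorted[7] = dfa$ddedbfgfd  (last char: 'd')
  sorted[8] = edbfgfddfa$dd  (last char: 'd')
  sorted[9] = fa$ddedbfgfdd  (last char: 'd')
  sorted[10] = fddfa$ddedbfg  (last char: 'g')
  sorted[11] = fgfddfa$ddedb  (last char: 'b')
  sorted[12] = gfddfa$ddedbf  (last char: 'f')
Last column: afde$fddddgbf
Original string S is at sorted index 4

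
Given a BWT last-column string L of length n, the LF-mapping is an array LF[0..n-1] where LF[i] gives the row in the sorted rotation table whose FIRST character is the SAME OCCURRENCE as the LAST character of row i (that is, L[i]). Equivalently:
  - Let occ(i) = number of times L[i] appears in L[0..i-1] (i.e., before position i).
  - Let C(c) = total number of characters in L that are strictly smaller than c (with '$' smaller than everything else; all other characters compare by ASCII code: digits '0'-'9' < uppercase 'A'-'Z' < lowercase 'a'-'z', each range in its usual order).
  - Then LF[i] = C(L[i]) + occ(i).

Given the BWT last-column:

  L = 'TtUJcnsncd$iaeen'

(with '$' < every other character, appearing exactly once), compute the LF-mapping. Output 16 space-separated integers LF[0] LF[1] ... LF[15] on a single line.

Char counts: '$':1, 'J':1, 'T':1, 'U':1, 'a':1, 'c':2, 'd':1, 'e':2, 'i':1, 'n':3, 's':1, 't':1
C (first-col start): C('$')=0, C('J')=1, C('T')=2, C('U')=3, C('a')=4, C('c')=5, C('d')=7, C('e')=8, C('i')=10, C('n')=11, C('s')=14, C('t')=15
L[0]='T': occ=0, LF[0]=C('T')+0=2+0=2
L[1]='t': occ=0, LF[1]=C('t')+0=15+0=15
L[2]='U': occ=0, LF[2]=C('U')+0=3+0=3
L[3]='J': occ=0, LF[3]=C('J')+0=1+0=1
L[4]='c': occ=0, LF[4]=C('c')+0=5+0=5
L[5]='n': occ=0, LF[5]=C('n')+0=11+0=11
L[6]='s': occ=0, LF[6]=C('s')+0=14+0=14
L[7]='n': occ=1, LF[7]=C('n')+1=11+1=12
L[8]='c': occ=1, LF[8]=C('c')+1=5+1=6
L[9]='d': occ=0, LF[9]=C('d')+0=7+0=7
L[10]='$': occ=0, LF[10]=C('$')+0=0+0=0
L[11]='i': occ=0, LF[11]=C('i')+0=10+0=10
L[12]='a': occ=0, LF[12]=C('a')+0=4+0=4
L[13]='e': occ=0, LF[13]=C('e')+0=8+0=8
L[14]='e': occ=1, LF[14]=C('e')+1=8+1=9
L[15]='n': occ=2, LF[15]=C('n')+2=11+2=13

Answer: 2 15 3 1 5 11 14 12 6 7 0 10 4 8 9 13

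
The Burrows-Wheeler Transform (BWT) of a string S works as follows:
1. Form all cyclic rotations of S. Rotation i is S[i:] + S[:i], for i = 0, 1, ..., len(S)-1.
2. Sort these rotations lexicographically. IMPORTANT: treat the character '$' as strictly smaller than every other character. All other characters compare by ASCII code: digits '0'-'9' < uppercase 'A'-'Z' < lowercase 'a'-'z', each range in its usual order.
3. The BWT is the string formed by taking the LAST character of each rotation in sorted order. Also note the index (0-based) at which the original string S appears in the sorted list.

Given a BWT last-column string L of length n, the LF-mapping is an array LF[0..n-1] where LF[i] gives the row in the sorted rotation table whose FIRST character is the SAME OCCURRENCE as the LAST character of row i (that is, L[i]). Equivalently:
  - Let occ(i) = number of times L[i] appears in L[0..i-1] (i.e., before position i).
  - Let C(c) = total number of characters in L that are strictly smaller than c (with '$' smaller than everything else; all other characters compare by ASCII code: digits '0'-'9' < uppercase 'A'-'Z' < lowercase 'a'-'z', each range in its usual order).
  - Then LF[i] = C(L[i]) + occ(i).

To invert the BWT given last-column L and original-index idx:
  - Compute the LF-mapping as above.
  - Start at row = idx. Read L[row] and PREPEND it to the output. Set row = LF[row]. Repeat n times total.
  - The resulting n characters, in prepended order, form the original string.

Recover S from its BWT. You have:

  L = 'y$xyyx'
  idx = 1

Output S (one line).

LF mapping: 3 0 1 4 5 2
Walk LF starting at row 1, prepending L[row]:
  step 1: row=1, L[1]='$', prepend. Next row=LF[1]=0
  step 2: row=0, L[0]='y', prepend. Next row=LF[0]=3
  step 3: row=3, L[3]='y', prepend. Next row=LF[3]=4
  step 4: row=4, L[4]='y', prepend. Next row=LF[4]=5
  step 5: row=5, L[5]='x', prepend. Next row=LF[5]=2
  step 6: row=2, L[2]='x', prepend. Next row=LF[2]=1
Reversed output: xxyyy$

Answer: xxyyy$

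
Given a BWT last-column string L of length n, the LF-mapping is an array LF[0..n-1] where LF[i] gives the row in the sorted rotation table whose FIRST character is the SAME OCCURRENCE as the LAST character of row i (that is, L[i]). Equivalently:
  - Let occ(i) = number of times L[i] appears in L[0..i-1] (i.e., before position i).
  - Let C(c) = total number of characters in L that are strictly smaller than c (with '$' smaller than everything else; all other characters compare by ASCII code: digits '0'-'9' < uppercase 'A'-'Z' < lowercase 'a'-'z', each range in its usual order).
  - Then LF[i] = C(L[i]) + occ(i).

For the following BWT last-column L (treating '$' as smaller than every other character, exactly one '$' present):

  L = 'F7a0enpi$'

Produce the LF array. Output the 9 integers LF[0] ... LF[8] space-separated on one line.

Answer: 3 2 4 1 5 7 8 6 0

Derivation:
Char counts: '$':1, '0':1, '7':1, 'F':1, 'a':1, 'e':1, 'i':1, 'n':1, 'p':1
C (first-col start): C('$')=0, C('0')=1, C('7')=2, C('F')=3, C('a')=4, C('e')=5, C('i')=6, C('n')=7, C('p')=8
L[0]='F': occ=0, LF[0]=C('F')+0=3+0=3
L[1]='7': occ=0, LF[1]=C('7')+0=2+0=2
L[2]='a': occ=0, LF[2]=C('a')+0=4+0=4
L[3]='0': occ=0, LF[3]=C('0')+0=1+0=1
L[4]='e': occ=0, LF[4]=C('e')+0=5+0=5
L[5]='n': occ=0, LF[5]=C('n')+0=7+0=7
L[6]='p': occ=0, LF[6]=C('p')+0=8+0=8
L[7]='i': occ=0, LF[7]=C('i')+0=6+0=6
L[8]='$': occ=0, LF[8]=C('$')+0=0+0=0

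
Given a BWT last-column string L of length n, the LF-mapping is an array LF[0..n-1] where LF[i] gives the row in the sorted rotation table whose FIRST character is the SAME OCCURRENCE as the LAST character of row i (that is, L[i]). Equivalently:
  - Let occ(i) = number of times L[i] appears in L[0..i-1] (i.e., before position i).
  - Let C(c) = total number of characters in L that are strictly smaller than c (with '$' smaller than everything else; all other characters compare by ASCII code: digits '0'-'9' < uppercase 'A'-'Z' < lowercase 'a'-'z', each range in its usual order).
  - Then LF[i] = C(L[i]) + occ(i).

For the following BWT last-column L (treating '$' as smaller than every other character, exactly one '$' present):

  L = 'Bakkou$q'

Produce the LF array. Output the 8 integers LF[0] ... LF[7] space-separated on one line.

Answer: 1 2 3 4 5 7 0 6

Derivation:
Char counts: '$':1, 'B':1, 'a':1, 'k':2, 'o':1, 'q':1, 'u':1
C (first-col start): C('$')=0, C('B')=1, C('a')=2, C('k')=3, C('o')=5, C('q')=6, C('u')=7
L[0]='B': occ=0, LF[0]=C('B')+0=1+0=1
L[1]='a': occ=0, LF[1]=C('a')+0=2+0=2
L[2]='k': occ=0, LF[2]=C('k')+0=3+0=3
L[3]='k': occ=1, LF[3]=C('k')+1=3+1=4
L[4]='o': occ=0, LF[4]=C('o')+0=5+0=5
L[5]='u': occ=0, LF[5]=C('u')+0=7+0=7
L[6]='$': occ=0, LF[6]=C('$')+0=0+0=0
L[7]='q': occ=0, LF[7]=C('q')+0=6+0=6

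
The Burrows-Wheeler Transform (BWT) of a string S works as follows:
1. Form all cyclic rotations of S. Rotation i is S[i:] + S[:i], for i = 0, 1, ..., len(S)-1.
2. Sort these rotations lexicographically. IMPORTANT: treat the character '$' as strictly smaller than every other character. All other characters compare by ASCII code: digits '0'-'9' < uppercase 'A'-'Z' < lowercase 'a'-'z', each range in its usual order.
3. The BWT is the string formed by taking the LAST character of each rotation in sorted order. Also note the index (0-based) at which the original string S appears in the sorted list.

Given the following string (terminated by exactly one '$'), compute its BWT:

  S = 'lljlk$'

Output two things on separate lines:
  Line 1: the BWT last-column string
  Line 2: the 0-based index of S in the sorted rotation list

Answer: klllj$
5

Derivation:
All 6 rotations (rotation i = S[i:]+S[:i]):
  rot[0] = lljlk$
  rot[1] = ljlk$l
  rot[2] = jlk$ll
  rot[3] = lk$llj
  rot[4] = k$lljl
  rot[5] = $lljlk
Sorted (with $ < everything):
  sorted[0] = $lljlk  (last char: 'k')
  sorted[1] = jlk$ll  (last char: 'l')
  sorted[2] = k$lljl  (last char: 'l')
  sorted[3] = ljlk$l  (last char: 'l')
  sorted[4] = lk$llj  (last char: 'j')
  sorted[5] = lljlk$  (last char: '$')
Last column: klllj$
Original string S is at sorted index 5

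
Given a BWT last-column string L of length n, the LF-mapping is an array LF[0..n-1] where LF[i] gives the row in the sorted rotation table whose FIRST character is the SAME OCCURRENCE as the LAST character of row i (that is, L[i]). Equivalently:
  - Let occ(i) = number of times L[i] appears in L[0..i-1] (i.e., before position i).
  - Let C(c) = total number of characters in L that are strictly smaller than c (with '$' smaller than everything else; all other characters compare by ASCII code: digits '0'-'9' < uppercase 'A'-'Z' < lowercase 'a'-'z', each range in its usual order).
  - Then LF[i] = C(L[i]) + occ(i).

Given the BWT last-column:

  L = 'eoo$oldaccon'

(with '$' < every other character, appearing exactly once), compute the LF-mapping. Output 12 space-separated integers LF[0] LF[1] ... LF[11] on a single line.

Char counts: '$':1, 'a':1, 'c':2, 'd':1, 'e':1, 'l':1, 'n':1, 'o':4
C (first-col start): C('$')=0, C('a')=1, C('c')=2, C('d')=4, C('e')=5, C('l')=6, C('n')=7, C('o')=8
L[0]='e': occ=0, LF[0]=C('e')+0=5+0=5
L[1]='o': occ=0, LF[1]=C('o')+0=8+0=8
L[2]='o': occ=1, LF[2]=C('o')+1=8+1=9
L[3]='$': occ=0, LF[3]=C('$')+0=0+0=0
L[4]='o': occ=2, LF[4]=C('o')+2=8+2=10
L[5]='l': occ=0, LF[5]=C('l')+0=6+0=6
L[6]='d': occ=0, LF[6]=C('d')+0=4+0=4
L[7]='a': occ=0, LF[7]=C('a')+0=1+0=1
L[8]='c': occ=0, LF[8]=C('c')+0=2+0=2
L[9]='c': occ=1, LF[9]=C('c')+1=2+1=3
L[10]='o': occ=3, LF[10]=C('o')+3=8+3=11
L[11]='n': occ=0, LF[11]=C('n')+0=7+0=7

Answer: 5 8 9 0 10 6 4 1 2 3 11 7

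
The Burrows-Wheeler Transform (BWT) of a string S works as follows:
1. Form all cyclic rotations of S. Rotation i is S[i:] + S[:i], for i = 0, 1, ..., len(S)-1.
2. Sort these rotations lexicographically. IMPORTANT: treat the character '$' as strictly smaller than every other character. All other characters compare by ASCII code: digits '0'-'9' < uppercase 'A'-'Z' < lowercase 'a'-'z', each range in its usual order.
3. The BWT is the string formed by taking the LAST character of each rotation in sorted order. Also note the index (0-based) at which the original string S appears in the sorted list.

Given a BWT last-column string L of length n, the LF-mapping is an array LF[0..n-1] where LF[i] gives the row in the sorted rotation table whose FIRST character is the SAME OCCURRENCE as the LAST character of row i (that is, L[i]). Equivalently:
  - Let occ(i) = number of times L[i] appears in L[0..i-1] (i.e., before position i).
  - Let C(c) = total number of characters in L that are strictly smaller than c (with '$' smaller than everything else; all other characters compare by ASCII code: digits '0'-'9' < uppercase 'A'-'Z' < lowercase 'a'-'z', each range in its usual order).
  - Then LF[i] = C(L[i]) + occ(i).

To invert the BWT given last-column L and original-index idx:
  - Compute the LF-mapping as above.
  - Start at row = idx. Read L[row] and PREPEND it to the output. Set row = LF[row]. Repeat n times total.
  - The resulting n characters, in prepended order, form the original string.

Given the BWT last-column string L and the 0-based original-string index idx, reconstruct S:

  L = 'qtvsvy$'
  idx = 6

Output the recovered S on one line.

Answer: yvvstq$

Derivation:
LF mapping: 1 3 4 2 5 6 0
Walk LF starting at row 6, prepending L[row]:
  step 1: row=6, L[6]='$', prepend. Next row=LF[6]=0
  step 2: row=0, L[0]='q', prepend. Next row=LF[0]=1
  step 3: row=1, L[1]='t', prepend. Next row=LF[1]=3
  step 4: row=3, L[3]='s', prepend. Next row=LF[3]=2
  step 5: row=2, L[2]='v', prepend. Next row=LF[2]=4
  step 6: row=4, L[4]='v', prepend. Next row=LF[4]=5
  step 7: row=5, L[5]='y', prepend. Next row=LF[5]=6
Reversed output: yvvstq$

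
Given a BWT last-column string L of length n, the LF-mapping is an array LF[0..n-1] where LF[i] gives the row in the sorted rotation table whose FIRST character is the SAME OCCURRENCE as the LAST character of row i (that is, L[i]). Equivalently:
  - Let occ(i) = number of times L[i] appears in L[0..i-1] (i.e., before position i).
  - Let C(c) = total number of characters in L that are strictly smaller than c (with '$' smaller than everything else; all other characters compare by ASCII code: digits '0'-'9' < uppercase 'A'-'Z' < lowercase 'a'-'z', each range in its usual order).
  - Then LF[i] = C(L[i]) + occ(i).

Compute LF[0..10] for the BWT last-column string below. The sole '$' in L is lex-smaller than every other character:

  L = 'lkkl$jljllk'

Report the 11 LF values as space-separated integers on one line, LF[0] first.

Answer: 6 3 4 7 0 1 8 2 9 10 5

Derivation:
Char counts: '$':1, 'j':2, 'k':3, 'l':5
C (first-col start): C('$')=0, C('j')=1, C('k')=3, C('l')=6
L[0]='l': occ=0, LF[0]=C('l')+0=6+0=6
L[1]='k': occ=0, LF[1]=C('k')+0=3+0=3
L[2]='k': occ=1, LF[2]=C('k')+1=3+1=4
L[3]='l': occ=1, LF[3]=C('l')+1=6+1=7
L[4]='$': occ=0, LF[4]=C('$')+0=0+0=0
L[5]='j': occ=0, LF[5]=C('j')+0=1+0=1
L[6]='l': occ=2, LF[6]=C('l')+2=6+2=8
L[7]='j': occ=1, LF[7]=C('j')+1=1+1=2
L[8]='l': occ=3, LF[8]=C('l')+3=6+3=9
L[9]='l': occ=4, LF[9]=C('l')+4=6+4=10
L[10]='k': occ=2, LF[10]=C('k')+2=3+2=5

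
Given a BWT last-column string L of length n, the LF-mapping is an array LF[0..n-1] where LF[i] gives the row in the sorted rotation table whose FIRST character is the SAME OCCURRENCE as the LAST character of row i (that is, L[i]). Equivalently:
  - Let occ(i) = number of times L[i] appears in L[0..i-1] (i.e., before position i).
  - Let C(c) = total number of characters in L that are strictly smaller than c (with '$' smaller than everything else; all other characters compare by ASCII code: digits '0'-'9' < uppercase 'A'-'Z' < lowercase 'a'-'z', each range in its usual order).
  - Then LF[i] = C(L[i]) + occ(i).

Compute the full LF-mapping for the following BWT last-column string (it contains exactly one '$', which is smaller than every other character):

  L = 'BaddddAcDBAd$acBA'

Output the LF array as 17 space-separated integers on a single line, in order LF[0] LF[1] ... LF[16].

Answer: 4 8 12 13 14 15 1 10 7 5 2 16 0 9 11 6 3

Derivation:
Char counts: '$':1, 'A':3, 'B':3, 'D':1, 'a':2, 'c':2, 'd':5
C (first-col start): C('$')=0, C('A')=1, C('B')=4, C('D')=7, C('a')=8, C('c')=10, C('d')=12
L[0]='B': occ=0, LF[0]=C('B')+0=4+0=4
L[1]='a': occ=0, LF[1]=C('a')+0=8+0=8
L[2]='d': occ=0, LF[2]=C('d')+0=12+0=12
L[3]='d': occ=1, LF[3]=C('d')+1=12+1=13
L[4]='d': occ=2, LF[4]=C('d')+2=12+2=14
L[5]='d': occ=3, LF[5]=C('d')+3=12+3=15
L[6]='A': occ=0, LF[6]=C('A')+0=1+0=1
L[7]='c': occ=0, LF[7]=C('c')+0=10+0=10
L[8]='D': occ=0, LF[8]=C('D')+0=7+0=7
L[9]='B': occ=1, LF[9]=C('B')+1=4+1=5
L[10]='A': occ=1, LF[10]=C('A')+1=1+1=2
L[11]='d': occ=4, LF[11]=C('d')+4=12+4=16
L[12]='$': occ=0, LF[12]=C('$')+0=0+0=0
L[13]='a': occ=1, LF[13]=C('a')+1=8+1=9
L[14]='c': occ=1, LF[14]=C('c')+1=10+1=11
L[15]='B': occ=2, LF[15]=C('B')+2=4+2=6
L[16]='A': occ=2, LF[16]=C('A')+2=1+2=3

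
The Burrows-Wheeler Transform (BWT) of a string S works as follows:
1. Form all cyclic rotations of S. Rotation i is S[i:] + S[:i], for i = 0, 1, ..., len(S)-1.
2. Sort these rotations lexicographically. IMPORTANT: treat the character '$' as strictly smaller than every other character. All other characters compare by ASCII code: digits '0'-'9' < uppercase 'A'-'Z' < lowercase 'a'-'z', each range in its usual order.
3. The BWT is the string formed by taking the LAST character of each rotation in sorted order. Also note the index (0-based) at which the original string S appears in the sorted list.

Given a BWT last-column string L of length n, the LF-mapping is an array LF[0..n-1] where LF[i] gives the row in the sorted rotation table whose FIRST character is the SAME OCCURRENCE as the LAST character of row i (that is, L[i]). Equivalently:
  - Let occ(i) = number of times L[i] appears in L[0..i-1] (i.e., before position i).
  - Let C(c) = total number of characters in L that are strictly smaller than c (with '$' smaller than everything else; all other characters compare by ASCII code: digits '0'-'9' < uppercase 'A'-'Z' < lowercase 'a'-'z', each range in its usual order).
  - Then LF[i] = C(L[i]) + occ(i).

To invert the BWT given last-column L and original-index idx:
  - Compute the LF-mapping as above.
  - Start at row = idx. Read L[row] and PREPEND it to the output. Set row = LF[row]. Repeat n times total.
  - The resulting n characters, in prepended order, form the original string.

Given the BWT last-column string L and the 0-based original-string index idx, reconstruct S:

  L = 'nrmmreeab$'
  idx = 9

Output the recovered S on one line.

LF mapping: 7 8 5 6 9 3 4 1 2 0
Walk LF starting at row 9, prepending L[row]:
  step 1: row=9, L[9]='$', prepend. Next row=LF[9]=0
  step 2: row=0, L[0]='n', prepend. Next row=LF[0]=7
  step 3: row=7, L[7]='a', prepend. Next row=LF[7]=1
  step 4: row=1, L[1]='r', prepend. Next row=LF[1]=8
  step 5: row=8, L[8]='b', prepend. Next row=LF[8]=2
  step 6: row=2, L[2]='m', prepend. Next row=LF[2]=5
  step 7: row=5, L[5]='e', prepend. Next row=LF[5]=3
  step 8: row=3, L[3]='m', prepend. Next row=LF[3]=6
  step 9: row=6, L[6]='e', prepend. Next row=LF[6]=4
  step 10: row=4, L[4]='r', prepend. Next row=LF[4]=9
Reversed output: remembran$

Answer: remembran$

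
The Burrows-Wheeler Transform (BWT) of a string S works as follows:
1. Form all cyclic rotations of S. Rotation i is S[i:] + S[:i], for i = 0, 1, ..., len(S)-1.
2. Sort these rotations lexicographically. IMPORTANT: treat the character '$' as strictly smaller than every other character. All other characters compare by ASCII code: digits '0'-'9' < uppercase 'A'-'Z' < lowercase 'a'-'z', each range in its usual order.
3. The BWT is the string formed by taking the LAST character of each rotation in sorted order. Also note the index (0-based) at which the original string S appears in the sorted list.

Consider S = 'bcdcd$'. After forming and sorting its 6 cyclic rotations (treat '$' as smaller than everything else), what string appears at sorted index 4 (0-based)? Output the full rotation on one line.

Answer: d$bcdc

Derivation:
All 6 rotations (rotation i = S[i:]+S[:i]):
  rot[0] = bcdcd$
  rot[1] = cdcd$b
  rot[2] = dcd$bc
  rot[3] = cd$bcd
  rot[4] = d$bcdc
  rot[5] = $bcdcd
Sorted (with $ < everything):
  sorted[0] = $bcdcd
  sorted[1] = bcdcd$
  sorted[2] = cd$bcd
  sorted[3] = cdcd$b
  sorted[4] = d$bcdc
  sorted[5] = dcd$bc
sorted[4] = d$bcdc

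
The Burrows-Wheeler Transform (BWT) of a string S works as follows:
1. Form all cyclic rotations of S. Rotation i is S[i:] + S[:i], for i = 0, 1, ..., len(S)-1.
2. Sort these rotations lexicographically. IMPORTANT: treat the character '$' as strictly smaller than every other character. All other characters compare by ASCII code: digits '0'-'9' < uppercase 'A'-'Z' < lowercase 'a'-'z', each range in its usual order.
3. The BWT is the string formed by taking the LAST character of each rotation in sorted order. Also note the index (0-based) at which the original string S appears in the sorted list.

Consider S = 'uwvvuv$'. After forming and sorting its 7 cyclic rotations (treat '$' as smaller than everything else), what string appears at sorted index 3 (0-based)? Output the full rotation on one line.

All 7 rotations (rotation i = S[i:]+S[:i]):
  rot[0] = uwvvuv$
  rot[1] = wvvuv$u
  rot[2] = vvuv$uw
  rot[3] = vuv$uwv
  rot[4] = uv$uwvv
  rot[5] = v$uwvvu
  rot[6] = $uwvvuv
Sorted (with $ < everything):
  sorted[0] = $uwvvuv
  sorted[1] = uv$uwvv
  sorted[2] = uwvvuv$
  sorted[3] = v$uwvvu
  sorted[4] = vuv$uwv
  sorted[5] = vvuv$uw
  sorted[6] = wvvuv$u
sorted[3] = v$uwvvu

Answer: v$uwvvu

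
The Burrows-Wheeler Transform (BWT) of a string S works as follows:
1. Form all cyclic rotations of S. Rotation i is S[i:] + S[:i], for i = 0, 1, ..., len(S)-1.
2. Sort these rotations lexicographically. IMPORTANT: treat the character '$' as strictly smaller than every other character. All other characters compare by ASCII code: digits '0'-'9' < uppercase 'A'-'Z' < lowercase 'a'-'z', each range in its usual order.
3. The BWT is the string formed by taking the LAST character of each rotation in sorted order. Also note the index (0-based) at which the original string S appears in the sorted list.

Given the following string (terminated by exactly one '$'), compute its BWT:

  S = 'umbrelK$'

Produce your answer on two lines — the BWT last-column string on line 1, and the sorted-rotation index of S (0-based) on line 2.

Answer: Klmreub$
7

Derivation:
All 8 rotations (rotation i = S[i:]+S[:i]):
  rot[0] = umbrelK$
  rot[1] = mbrelK$u
  rot[2] = brelK$um
  rot[3] = relK$umb
  rot[4] = elK$umbr
  rot[5] = lK$umbre
  rot[6] = K$umbrel
  rot[7] = $umbrelK
Sorted (with $ < everything):
  sorted[0] = $umbrelK  (last char: 'K')
  sorted[1] = K$umbrel  (last char: 'l')
  sorted[2] = brelK$um  (last char: 'm')
  sorted[3] = elK$umbr  (last char: 'r')
  sorted[4] = lK$umbre  (last char: 'e')
  sorted[5] = mbrelK$u  (last char: 'u')
  sorted[6] = relK$umb  (last char: 'b')
  sorted[7] = umbrelK$  (last char: '$')
Last column: Klmreub$
Original string S is at sorted index 7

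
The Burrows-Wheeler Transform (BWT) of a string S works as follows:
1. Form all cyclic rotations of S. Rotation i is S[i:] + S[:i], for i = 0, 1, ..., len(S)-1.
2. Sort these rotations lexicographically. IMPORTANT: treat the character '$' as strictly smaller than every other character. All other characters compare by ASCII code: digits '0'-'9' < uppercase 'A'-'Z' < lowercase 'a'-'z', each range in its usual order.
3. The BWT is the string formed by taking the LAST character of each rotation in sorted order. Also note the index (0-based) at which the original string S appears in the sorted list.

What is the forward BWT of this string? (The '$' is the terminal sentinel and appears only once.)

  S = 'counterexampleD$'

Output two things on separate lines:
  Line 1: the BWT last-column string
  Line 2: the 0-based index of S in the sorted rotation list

All 16 rotations (rotation i = S[i:]+S[:i]):
  rot[0] = counterexampleD$
  rot[1] = ounterexampleD$c
  rot[2] = unterexampleD$co
  rot[3] = nterexampleD$cou
  rot[4] = terexampleD$coun
  rot[5] = erexampleD$count
  rot[6] = rexampleD$counte
  rot[7] = exampleD$counter
  rot[8] = xampleD$countere
  rot[9] = ampleD$counterex
  rot[10] = mpleD$counterexa
  rot[11] = pleD$counterexam
  rot[12] = leD$counterexamp
  rot[13] = eD$counterexampl
  rot[14] = D$counterexample
  rot[15] = $counterexampleD
Sorted (with $ < everything):
  sorted[0] = $counterexampleD  (last char: 'D')
  sorted[1] = D$counterexample  (last char: 'e')
  sorted[2] = ampleD$counterex  (last char: 'x')
  sorted[3] = counterexampleD$  (last char: '$')
  sorted[4] = eD$counterexampl  (last char: 'l')
  sorted[5] = erexampleD$count  (last char: 't')
  sorted[6] = exampleD$counter  (last char: 'r')
  sorted[7] = leD$counterexamp  (last char: 'p')
  sorted[8] = mpleD$counterexa  (last char: 'a')
  sorted[9] = nterexampleD$cou  (last char: 'u')
  sorted[10] = ounterexampleD$c  (last char: 'c')
  sorted[11] = pleD$counterexam  (last char: 'm')
  sorted[12] = rexampleD$counte  (last char: 'e')
  sorted[13] = terexampleD$coun  (last char: 'n')
  sorted[14] = unterexampleD$co  (last char: 'o')
  sorted[15] = xampleD$countere  (last char: 'e')
Last column: Dex$ltrpaucmenoe
Original string S is at sorted index 3

Answer: Dex$ltrpaucmenoe
3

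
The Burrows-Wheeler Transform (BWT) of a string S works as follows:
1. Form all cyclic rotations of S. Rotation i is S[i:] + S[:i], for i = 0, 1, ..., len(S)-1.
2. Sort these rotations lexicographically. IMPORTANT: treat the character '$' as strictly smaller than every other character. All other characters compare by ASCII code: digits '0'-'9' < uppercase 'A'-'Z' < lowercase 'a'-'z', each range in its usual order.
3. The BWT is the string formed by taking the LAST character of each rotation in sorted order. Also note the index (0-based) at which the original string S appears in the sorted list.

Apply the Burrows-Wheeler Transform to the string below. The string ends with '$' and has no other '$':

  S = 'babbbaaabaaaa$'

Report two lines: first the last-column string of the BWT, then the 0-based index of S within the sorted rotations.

Answer: aaaabbaabab$ba
11

Derivation:
All 14 rotations (rotation i = S[i:]+S[:i]):
  rot[0] = babbbaaabaaaa$
  rot[1] = abbbaaabaaaa$b
  rot[2] = bbbaaabaaaa$ba
  rot[3] = bbaaabaaaa$bab
  rot[4] = baaabaaaa$babb
  rot[5] = aaabaaaa$babbb
  rot[6] = aabaaaa$babbba
  rot[7] = abaaaa$babbbaa
  rot[8] = baaaa$babbbaaa
  rot[9] = aaaa$babbbaaab
  rot[10] = aaa$babbbaaaba
  rot[11] = aa$babbbaaabaa
  rot[12] = a$babbbaaabaaa
  rot[13] = $babbbaaabaaaa
Sorted (with $ < everything):
  sorted[0] = $babbbaaabaaaa  (last char: 'a')
  sorted[1] = a$babbbaaabaaa  (last char: 'a')
  sorted[2] = aa$babbbaaabaa  (last char: 'a')
  sorted[3] = aaa$babbbaaaba  (last char: 'a')
  sorted[4] = aaaa$babbbaaab  (last char: 'b')
  sorted[5] = aaabaaaa$babbb  (last char: 'b')
  sorted[6] = aabaaaa$babbba  (last char: 'a')
  sorted[7] = abaaaa$babbbaa  (last char: 'a')
  sorted[8] = abbbaaabaaaa$b  (last char: 'b')
  sorted[9] = baaaa$babbbaaa  (last char: 'a')
  sorted[10] = baaabaaaa$babb  (last char: 'b')
  sorted[11] = babbbaaabaaaa$  (last char: '$')
  sorted[12] = bbaaabaaaa$bab  (last char: 'b')
  sorted[13] = bbbaaabaaaa$ba  (last char: 'a')
Last column: aaaabbaabab$ba
Original string S is at sorted index 11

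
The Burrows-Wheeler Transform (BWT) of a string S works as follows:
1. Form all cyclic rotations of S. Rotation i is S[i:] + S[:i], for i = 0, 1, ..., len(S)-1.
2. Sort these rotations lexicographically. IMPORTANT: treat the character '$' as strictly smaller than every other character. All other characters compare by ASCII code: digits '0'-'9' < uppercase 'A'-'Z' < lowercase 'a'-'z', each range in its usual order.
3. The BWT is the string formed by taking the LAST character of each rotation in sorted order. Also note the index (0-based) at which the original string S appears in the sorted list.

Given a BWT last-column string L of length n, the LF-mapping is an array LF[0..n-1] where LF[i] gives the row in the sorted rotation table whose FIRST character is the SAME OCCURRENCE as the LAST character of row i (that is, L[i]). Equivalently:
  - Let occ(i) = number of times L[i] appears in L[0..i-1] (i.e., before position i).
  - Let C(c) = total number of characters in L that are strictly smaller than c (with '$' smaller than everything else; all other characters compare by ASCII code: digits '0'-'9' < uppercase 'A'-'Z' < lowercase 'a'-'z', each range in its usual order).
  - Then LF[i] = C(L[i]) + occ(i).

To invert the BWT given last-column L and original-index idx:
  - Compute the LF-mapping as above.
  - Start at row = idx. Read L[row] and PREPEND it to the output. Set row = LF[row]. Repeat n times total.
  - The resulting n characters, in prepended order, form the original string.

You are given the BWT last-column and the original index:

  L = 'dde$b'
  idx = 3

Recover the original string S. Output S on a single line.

Answer: dbed$

Derivation:
LF mapping: 2 3 4 0 1
Walk LF starting at row 3, prepending L[row]:
  step 1: row=3, L[3]='$', prepend. Next row=LF[3]=0
  step 2: row=0, L[0]='d', prepend. Next row=LF[0]=2
  step 3: row=2, L[2]='e', prepend. Next row=LF[2]=4
  step 4: row=4, L[4]='b', prepend. Next row=LF[4]=1
  step 5: row=1, L[1]='d', prepend. Next row=LF[1]=3
Reversed output: dbed$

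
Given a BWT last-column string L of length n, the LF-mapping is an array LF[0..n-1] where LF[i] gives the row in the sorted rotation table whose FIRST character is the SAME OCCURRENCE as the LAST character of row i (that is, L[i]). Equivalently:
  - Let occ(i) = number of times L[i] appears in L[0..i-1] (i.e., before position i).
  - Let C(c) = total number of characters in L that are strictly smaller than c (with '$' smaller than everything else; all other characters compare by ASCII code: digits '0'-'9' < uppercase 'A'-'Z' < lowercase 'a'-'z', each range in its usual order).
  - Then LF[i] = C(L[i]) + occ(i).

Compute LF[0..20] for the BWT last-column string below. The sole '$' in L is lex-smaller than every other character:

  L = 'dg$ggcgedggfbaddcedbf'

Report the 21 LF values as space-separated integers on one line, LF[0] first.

Answer: 6 15 0 16 17 4 18 11 7 19 20 13 2 1 8 9 5 12 10 3 14

Derivation:
Char counts: '$':1, 'a':1, 'b':2, 'c':2, 'd':5, 'e':2, 'f':2, 'g':6
C (first-col start): C('$')=0, C('a')=1, C('b')=2, C('c')=4, C('d')=6, C('e')=11, C('f')=13, C('g')=15
L[0]='d': occ=0, LF[0]=C('d')+0=6+0=6
L[1]='g': occ=0, LF[1]=C('g')+0=15+0=15
L[2]='$': occ=0, LF[2]=C('$')+0=0+0=0
L[3]='g': occ=1, LF[3]=C('g')+1=15+1=16
L[4]='g': occ=2, LF[4]=C('g')+2=15+2=17
L[5]='c': occ=0, LF[5]=C('c')+0=4+0=4
L[6]='g': occ=3, LF[6]=C('g')+3=15+3=18
L[7]='e': occ=0, LF[7]=C('e')+0=11+0=11
L[8]='d': occ=1, LF[8]=C('d')+1=6+1=7
L[9]='g': occ=4, LF[9]=C('g')+4=15+4=19
L[10]='g': occ=5, LF[10]=C('g')+5=15+5=20
L[11]='f': occ=0, LF[11]=C('f')+0=13+0=13
L[12]='b': occ=0, LF[12]=C('b')+0=2+0=2
L[13]='a': occ=0, LF[13]=C('a')+0=1+0=1
L[14]='d': occ=2, LF[14]=C('d')+2=6+2=8
L[15]='d': occ=3, LF[15]=C('d')+3=6+3=9
L[16]='c': occ=1, LF[16]=C('c')+1=4+1=5
L[17]='e': occ=1, LF[17]=C('e')+1=11+1=12
L[18]='d': occ=4, LF[18]=C('d')+4=6+4=10
L[19]='b': occ=1, LF[19]=C('b')+1=2+1=3
L[20]='f': occ=1, LF[20]=C('f')+1=13+1=14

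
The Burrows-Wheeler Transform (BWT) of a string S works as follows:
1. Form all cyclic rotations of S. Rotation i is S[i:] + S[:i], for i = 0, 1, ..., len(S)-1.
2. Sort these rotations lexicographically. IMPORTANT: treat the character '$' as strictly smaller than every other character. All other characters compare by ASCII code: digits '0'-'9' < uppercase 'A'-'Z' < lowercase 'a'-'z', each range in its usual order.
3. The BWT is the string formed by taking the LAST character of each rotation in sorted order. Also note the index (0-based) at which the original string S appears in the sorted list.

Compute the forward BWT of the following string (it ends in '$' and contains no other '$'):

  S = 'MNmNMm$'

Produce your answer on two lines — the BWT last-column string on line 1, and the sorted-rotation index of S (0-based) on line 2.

Answer: m$NmMMN
1

Derivation:
All 7 rotations (rotation i = S[i:]+S[:i]):
  rot[0] = MNmNMm$
  rot[1] = NmNMm$M
  rot[2] = mNMm$MN
  rot[3] = NMm$MNm
  rot[4] = Mm$MNmN
  rot[5] = m$MNmNM
  rot[6] = $MNmNMm
Sorted (with $ < everything):
  sorted[0] = $MNmNMm  (last char: 'm')
  sorted[1] = MNmNMm$  (last char: '$')
  sorted[2] = Mm$MNmN  (last char: 'N')
  sorted[3] = NMm$MNm  (last char: 'm')
  sorted[4] = NmNMm$M  (last char: 'M')
  sorted[5] = m$MNmNM  (last char: 'M')
  sorted[6] = mNMm$MN  (last char: 'N')
Last column: m$NmMMN
Original string S is at sorted index 1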